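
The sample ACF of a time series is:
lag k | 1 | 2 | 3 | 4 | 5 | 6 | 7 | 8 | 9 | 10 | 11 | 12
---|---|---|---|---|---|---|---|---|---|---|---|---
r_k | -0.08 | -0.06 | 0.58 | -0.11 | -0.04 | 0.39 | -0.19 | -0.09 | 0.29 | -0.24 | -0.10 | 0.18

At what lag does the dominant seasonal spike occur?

3

The largest autocorrelation is r_3 = 0.58, with weaker echoes at lags 6 (0.39), 9 (0.29) and 12 (0.18); the remaining lags stay at or below -0.04.
The dominant spike at lag 3 indicates a seasonal period of 3.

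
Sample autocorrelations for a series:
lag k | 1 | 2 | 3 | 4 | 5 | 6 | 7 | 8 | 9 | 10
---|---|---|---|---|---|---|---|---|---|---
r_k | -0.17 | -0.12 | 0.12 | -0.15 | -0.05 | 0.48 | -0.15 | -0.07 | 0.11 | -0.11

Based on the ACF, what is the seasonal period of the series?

6

The largest autocorrelation is r_6 = 0.48; the remaining lags stay at or below 0.12.
The dominant spike at lag 6 indicates a seasonal period of 6.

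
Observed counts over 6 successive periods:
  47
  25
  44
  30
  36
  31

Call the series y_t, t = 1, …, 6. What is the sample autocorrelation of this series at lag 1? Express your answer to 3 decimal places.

-0.716

Mean ȳ = (47 + 25 + 44 + 30 + 36 + 31)/6 = 35.5000
Deviations from mean: 11.5000, -10.5000, 8.5000, -5.5000, 0.5000, -4.5000
Σ(y_t−ȳ)(y_{t+1}−ȳ) = (-120.7500) + (-89.2500) + (-46.7500) + (-2.7500) + (-2.2500) = -261.7500
Denominator Σ(y_t−ȳ)² = 365.5000
r_1 = -261.7500 / 365.5000 = -0.716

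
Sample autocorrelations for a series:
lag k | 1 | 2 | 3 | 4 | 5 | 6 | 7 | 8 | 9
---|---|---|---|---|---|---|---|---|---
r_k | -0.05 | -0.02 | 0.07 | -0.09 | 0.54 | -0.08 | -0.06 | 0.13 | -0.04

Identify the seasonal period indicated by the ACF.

5

The largest autocorrelation is r_5 = 0.54; the remaining lags stay at or below 0.13.
The dominant spike at lag 5 indicates a seasonal period of 5.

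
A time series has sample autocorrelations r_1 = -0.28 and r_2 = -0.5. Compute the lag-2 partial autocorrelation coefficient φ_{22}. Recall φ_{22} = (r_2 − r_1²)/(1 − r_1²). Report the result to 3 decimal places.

φ_{22} = (r_2 − r_1²) / (1 − r_1²)
r_1² = (-0.28)² = 0.0784
Numerator = -0.5 − 0.0784 = -0.5784; denominator = 1 − 0.0784 = 0.9216
φ_{22} = -0.5784 / 0.9216 = -0.628

-0.628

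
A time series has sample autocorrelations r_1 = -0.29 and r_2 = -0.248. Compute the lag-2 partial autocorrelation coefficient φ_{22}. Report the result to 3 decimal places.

-0.363

φ_{22} = (r_2 − r_1²) / (1 − r_1²)
r_1² = (-0.29)² = 0.0841
Numerator = -0.248 − 0.0841 = -0.3321; denominator = 1 − 0.0841 = 0.9159
φ_{22} = -0.3321 / 0.9159 = -0.363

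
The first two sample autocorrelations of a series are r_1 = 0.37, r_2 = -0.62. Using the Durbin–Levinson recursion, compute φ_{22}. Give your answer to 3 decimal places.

φ_{22} = (r_2 − r_1²) / (1 − r_1²)
r_1² = (0.37)² = 0.1369
Numerator = -0.62 − 0.1369 = -0.7569; denominator = 1 − 0.1369 = 0.8631
φ_{22} = -0.7569 / 0.8631 = -0.877

-0.877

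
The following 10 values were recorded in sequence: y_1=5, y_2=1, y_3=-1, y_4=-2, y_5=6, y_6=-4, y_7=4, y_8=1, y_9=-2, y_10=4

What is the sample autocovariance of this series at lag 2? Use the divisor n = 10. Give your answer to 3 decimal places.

Mean ȳ = (5 + 1 − 1 − 2 + 6 − 4 + 4 + 1 − 2 + 4)/10 = 1.2000
Σ_{t=1}^{8}(y_t−ȳ)(y_{t+2}−ȳ) = 3.3200
γ_2 = 3.3200 / 10 = 0.332

0.332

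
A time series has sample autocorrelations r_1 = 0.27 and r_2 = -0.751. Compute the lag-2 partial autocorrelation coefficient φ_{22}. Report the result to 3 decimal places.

φ_{22} = (r_2 − r_1²) / (1 − r_1²)
r_1² = (0.27)² = 0.0729
Numerator = -0.751 − 0.0729 = -0.8239; denominator = 1 − 0.0729 = 0.9271
φ_{22} = -0.8239 / 0.9271 = -0.889

-0.889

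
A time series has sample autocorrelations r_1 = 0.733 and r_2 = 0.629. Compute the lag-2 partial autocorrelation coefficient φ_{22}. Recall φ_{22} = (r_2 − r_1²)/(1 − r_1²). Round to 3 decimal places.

0.198

φ_{22} = (r_2 − r_1²) / (1 − r_1²)
r_1² = (0.733)² = 0.537289
Numerator = 0.629 − 0.5373 = 0.0917; denominator = 1 − 0.5373 = 0.4627
φ_{22} = 0.0917 / 0.4627 = 0.198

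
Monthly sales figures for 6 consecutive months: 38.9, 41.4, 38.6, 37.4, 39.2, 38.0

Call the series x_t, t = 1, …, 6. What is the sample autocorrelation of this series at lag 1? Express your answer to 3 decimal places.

Mean x̄ = (38.9 + 41.4 + 38.6 + 37.4 + 39.2 + 38.0)/6 = 38.9167
Deviations from mean: -0.0167, 2.4833, -0.3167, -1.5167, 0.2833, -0.9167
Numerator Σ_{t=1}^{5}(x_t−x̄)(x_{t+1}−x̄) = -1.0369
Denominator Σ(x_t−x̄)² = 9.4883
r_1 = -1.0369 / 9.4883 = -0.109

-0.109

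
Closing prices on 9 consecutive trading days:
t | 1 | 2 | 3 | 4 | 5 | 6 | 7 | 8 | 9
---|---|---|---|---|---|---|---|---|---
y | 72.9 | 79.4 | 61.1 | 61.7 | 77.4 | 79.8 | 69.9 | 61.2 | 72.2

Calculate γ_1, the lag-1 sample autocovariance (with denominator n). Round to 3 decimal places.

0.935

Mean ȳ = (72.9 + 79.4 + 61.1 + 61.7 + 77.4 + 79.8 + 69.9 + 61.2 + 72.2)/9 = 70.6222
Σ_{t=1}^{8}(y_t−ȳ)(y_{t+1}−ȳ) = 8.4117
γ_1 = 8.4117 / 9 = 0.935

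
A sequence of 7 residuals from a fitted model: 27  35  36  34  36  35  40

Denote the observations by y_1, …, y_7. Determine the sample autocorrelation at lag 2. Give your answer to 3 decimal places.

-0.021

Mean ȳ = (27 + 35 + 36 + 34 + 36 + 35 + 40)/7 = 34.7143
Σ(y_t−ȳ)(y_{t+2}−ȳ) = (-9.9184) + (-0.2041) + (1.6531) + (-0.2041) + (6.7959) = -1.8776
Denominator Σ(y_t−ȳ)² = 91.4286
r_2 = -1.8776 / 91.4286 = -0.021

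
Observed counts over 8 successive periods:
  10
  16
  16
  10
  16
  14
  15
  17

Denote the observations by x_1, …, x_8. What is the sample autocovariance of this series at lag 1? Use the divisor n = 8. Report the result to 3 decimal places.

-2.227

Mean x̄ = (10 + 16 + 16 + 10 + 16 + 14 + 15 + 17)/8 = 14.2500
Σ_{t=1}^{7}(x_t−x̄)(x_{t+1}−x̄) = -17.8125
γ_1 = -17.8125 / 8 = -2.227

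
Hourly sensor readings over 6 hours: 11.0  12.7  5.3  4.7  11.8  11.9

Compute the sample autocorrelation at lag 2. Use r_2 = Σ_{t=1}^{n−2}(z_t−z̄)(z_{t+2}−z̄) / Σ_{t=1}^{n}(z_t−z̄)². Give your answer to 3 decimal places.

Mean z̄ = (11.0 + 12.7 + 5.3 + 4.7 + 11.8 + 11.9)/6 = 9.5667
Deviations from mean: 1.4333, 3.1333, -4.2667, -4.8667, 2.2333, 2.3333
Σ(z_t−z̄)(z_{t+2}−z̄) = (-6.1156) + (-15.2489) + (-9.5289) + (-11.3556) = -42.2489
Denominator Σ(z_t−z̄)² = 64.1933
r_2 = -42.2489 / 64.1933 = -0.658

-0.658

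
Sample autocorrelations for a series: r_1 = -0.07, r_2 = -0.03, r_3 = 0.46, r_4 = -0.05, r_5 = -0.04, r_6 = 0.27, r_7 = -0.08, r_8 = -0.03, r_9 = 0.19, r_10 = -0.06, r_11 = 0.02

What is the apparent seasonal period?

3

The largest autocorrelation is r_3 = 0.46, with weaker echoes at lags 6 (0.27) and 9 (0.19); the remaining lags stay at or below 0.02.
The dominant spike at lag 3 indicates a seasonal period of 3.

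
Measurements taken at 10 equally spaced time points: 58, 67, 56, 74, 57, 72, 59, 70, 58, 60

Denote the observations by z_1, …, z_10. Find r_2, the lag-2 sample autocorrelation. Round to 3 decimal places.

0.714

Mean z̄ = (58 + 67 + 56 + 74 + 57 + 72 + 59 + 70 + 58 + 60)/10 = 63.1000
Numerator Σ_{t=1}^{8}(z_t−z̄)(z_{t+2}−z̄) = 304.9800
Denominator Σ(z_t−z̄)² = 426.9000
r_2 = 304.9800 / 426.9000 = 0.714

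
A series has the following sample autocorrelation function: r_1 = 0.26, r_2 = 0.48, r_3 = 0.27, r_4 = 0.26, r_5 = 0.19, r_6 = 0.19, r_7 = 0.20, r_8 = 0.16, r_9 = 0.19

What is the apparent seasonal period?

2

The largest autocorrelation is r_2 = 0.48; the remaining lags stay at or below 0.27.
The dominant spike at lag 2 indicates a seasonal period of 2.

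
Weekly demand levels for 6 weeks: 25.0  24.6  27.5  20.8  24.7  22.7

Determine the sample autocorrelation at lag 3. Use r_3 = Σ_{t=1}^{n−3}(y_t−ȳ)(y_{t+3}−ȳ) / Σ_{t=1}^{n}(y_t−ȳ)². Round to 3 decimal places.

-0.290

Mean ȳ = (25.0 + 24.6 + 27.5 + 20.8 + 24.7 + 22.7)/6 = 24.2167
Σ(y_t−ȳ)(y_{t+3}−ȳ) = (-2.6764) + (0.1853) + (-4.9797) = -7.4708
Denominator Σ(y_t−ȳ)² = 25.7483
r_3 = -7.4708 / 25.7483 = -0.290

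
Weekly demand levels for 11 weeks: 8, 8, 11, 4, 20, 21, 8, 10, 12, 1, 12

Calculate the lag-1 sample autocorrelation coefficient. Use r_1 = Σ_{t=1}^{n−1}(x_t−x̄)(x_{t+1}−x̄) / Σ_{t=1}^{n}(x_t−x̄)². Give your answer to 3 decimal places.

Mean x̄ = (8 + 8 + 11 + 4 + 20 + 21 + 8 + 10 + 12 + 1 + 12)/11 = 10.4545
Numerator Σ_{t=1}^{10}(x_t−x̄)(x_{t+1}−x̄) = -14.4793
Denominator Σ(x_t−x̄)² = 356.7273
r_1 = -14.4793 / 356.7273 = -0.041

-0.041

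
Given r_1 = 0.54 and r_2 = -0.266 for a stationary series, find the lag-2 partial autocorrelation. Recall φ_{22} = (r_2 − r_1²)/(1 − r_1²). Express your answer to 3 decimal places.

φ_{22} = (r_2 − r_1²) / (1 − r_1²)
r_1² = (0.54)² = 0.2916
Numerator = -0.266 − 0.2916 = -0.5576; denominator = 1 − 0.2916 = 0.7084
φ_{22} = -0.5576 / 0.7084 = -0.787

-0.787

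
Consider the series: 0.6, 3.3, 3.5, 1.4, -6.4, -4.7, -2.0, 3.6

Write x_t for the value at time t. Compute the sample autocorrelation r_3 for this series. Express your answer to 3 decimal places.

Mean x̄ = (0.6 + 3.3 + 3.5 + 1.4 − 6.4 − 4.7 − 2.0 + 3.6)/8 = -0.0875
Deviations from mean: 0.6875, 3.3875, 3.5875, 1.4875, -6.3125, -4.6125, -1.9125, 3.6875
Σ(x_t−x̄)(x_{t+3}−x̄) = (1.0227) + (-21.3836) + (-16.5473) + (-2.8448) + (-23.2773) = -63.0305
Denominator Σ(x_t−x̄)² = 105.4088
r_3 = -63.0305 / 105.4088 = -0.598

-0.598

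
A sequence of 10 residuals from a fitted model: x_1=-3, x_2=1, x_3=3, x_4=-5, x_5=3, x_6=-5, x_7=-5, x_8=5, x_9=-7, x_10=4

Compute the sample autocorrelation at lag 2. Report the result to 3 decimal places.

Mean x̄ = (-3 + 1 + 3 − 5 + 3 − 5 − 5 + 5 − 7 + 4)/10 = -0.9000
Numerator Σ_{t=1}^{8}(x_t−x̄)(x_{t+2}−x̄) = 29.7800
Denominator Σ(x_t−x̄)² = 184.9000
r_2 = 29.7800 / 184.9000 = 0.161

0.161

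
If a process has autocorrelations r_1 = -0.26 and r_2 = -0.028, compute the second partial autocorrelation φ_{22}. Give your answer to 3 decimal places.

-0.103

φ_{22} = (r_2 − r_1²) / (1 − r_1²)
r_1² = (-0.26)² = 0.0676
Numerator = -0.028 − 0.0676 = -0.0956; denominator = 1 − 0.0676 = 0.9324
φ_{22} = -0.0956 / 0.9324 = -0.103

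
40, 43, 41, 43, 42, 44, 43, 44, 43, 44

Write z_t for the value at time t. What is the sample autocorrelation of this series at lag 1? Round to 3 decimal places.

Mean z̄ = (40 + 43 + 41 + 43 + 42 + 44 + 43 + 44 + 43 + 44)/10 = 42.7000
Numerator Σ_{t=1}^{9}(z_t−z̄)(z_{t+1}−z̄) = -1.3900
Denominator Σ(z_t−z̄)² = 16.1000
r_1 = -1.3900 / 16.1000 = -0.086

-0.086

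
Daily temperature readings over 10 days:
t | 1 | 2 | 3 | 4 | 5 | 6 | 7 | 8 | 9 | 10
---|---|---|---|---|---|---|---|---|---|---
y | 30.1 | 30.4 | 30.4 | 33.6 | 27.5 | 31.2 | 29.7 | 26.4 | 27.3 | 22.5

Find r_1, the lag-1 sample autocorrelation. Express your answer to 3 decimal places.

0.179

Mean ȳ = (30.1 + 30.4 + 30.4 + 33.6 + 27.5 + 31.2 + 29.7 + 26.4 + 27.3 + 22.5)/10 = 28.9100
Numerator Σ_{t=1}^{9}(y_t−ȳ)(y_{t+1}−ȳ) = 15.3269
Denominator Σ(y_t−ȳ)² = 85.6890
r_1 = 15.3269 / 85.6890 = 0.179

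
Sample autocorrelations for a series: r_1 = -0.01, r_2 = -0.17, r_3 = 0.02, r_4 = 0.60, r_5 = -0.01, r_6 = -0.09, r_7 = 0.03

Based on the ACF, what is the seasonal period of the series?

The largest autocorrelation is r_4 = 0.60; the remaining lags stay at or below 0.03.
The dominant spike at lag 4 indicates a seasonal period of 4.

4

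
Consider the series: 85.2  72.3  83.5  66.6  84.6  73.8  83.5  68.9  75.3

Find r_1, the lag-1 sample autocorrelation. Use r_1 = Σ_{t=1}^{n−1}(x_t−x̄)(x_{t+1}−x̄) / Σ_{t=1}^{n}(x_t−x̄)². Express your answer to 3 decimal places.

-0.715

Mean x̄ = (85.2 + 72.3 + 83.5 + 66.6 + 84.6 + 73.8 + 83.5 + 68.9 + 75.3)/9 = 77.0778
Numerator Σ_{t=1}^{8}(x_t−x̄)(x_{t+1}−x̄) = -299.2849
Denominator Σ(x_t−x̄)² = 418.4356
r_1 = -299.2849 / 418.4356 = -0.715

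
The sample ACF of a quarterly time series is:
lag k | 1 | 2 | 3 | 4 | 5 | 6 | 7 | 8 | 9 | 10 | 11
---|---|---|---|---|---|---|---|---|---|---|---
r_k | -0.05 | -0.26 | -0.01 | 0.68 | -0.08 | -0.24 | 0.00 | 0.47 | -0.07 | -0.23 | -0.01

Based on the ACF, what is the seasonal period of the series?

The largest autocorrelation is r_4 = 0.68, with a weaker echo at lag 8 (0.47); the remaining lags stay at or below 0.00.
The dominant spike at lag 4 indicates a seasonal period of 4.

4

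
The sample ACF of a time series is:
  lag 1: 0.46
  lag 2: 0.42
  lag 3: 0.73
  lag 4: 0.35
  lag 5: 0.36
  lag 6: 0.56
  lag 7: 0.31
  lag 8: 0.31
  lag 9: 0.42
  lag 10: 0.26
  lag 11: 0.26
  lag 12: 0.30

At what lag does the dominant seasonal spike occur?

The largest autocorrelation is r_3 = 0.73, with a weaker echo at lag 6 (0.56); the remaining lags stay at or below 0.46. The elevated value at lag 1 (0.46), dropping to 0.42 at lag 2, reflects decaying short-term dependence rather than seasonality.
The dominant spike at lag 3 indicates a seasonal period of 3.

3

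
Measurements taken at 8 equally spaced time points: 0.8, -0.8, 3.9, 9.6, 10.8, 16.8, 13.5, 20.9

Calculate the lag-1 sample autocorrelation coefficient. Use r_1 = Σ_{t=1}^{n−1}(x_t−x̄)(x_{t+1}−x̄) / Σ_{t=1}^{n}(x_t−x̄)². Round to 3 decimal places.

0.558

Mean x̄ = (0.8 − 0.8 + 3.9 + 9.6 + 10.8 + 16.8 + 13.5 + 20.9)/8 = 9.4375
Deviations from mean: -8.6375, -10.2375, -5.5375, 0.1625, 1.3625, 7.3625, 4.0625, 11.4625
Σ(x_t−x̄)(x_{t+1}−x̄) = (88.4264) + (56.6902) + (-0.8998) + (0.2214) + (10.0314) + (29.9102) + (46.5664) = 230.9461
Denominator Σ(x_t−x̄)² = 414.0588
r_1 = 230.9461 / 414.0588 = 0.558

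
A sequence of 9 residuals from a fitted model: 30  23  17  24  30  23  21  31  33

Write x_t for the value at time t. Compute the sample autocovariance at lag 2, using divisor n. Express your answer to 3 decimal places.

Mean x̄ = (30 + 23 + 17 + 24 + 30 + 23 + 21 + 31 + 33)/9 = 25.7778
Σ_{t=1}^{7}(x_t−x̄)(x_{t+2}−x̄) = -133.4321
γ_2 = -133.4321 / 9 = -14.826

-14.826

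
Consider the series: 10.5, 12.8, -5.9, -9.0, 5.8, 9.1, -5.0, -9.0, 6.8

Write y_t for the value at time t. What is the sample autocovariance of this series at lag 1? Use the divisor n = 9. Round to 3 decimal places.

Mean ȳ = (10.5 + 12.8 − 5.9 − 9.0 + 5.8 + 9.1 − 5.0 − 9.0 + 6.8)/9 = 1.7889
Σ_{t=1}^{8}(y_t−ȳ)(y_{t+1}−ȳ) = 49.8065
γ_1 = 49.8065 / 9 = 5.534

5.534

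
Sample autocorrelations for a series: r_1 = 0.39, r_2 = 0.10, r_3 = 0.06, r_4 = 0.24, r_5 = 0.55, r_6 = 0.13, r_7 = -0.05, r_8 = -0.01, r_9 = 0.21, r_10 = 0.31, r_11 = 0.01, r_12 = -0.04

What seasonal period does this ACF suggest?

The largest autocorrelation is r_5 = 0.55; the remaining lags stay at or below 0.39. The elevated value at lag 1 (0.39), dropping to 0.10 at lag 2, reflects decaying short-term dependence rather than seasonality.
The dominant spike at lag 5 indicates a seasonal period of 5.

5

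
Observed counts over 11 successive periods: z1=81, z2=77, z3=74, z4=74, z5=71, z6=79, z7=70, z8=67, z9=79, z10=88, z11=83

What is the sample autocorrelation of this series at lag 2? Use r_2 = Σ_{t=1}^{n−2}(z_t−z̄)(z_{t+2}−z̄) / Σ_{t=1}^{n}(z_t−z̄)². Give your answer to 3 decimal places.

Mean z̄ = (81 + 77 + 74 + 74 + 71 + 79 + 70 + 67 + 79 + 88 + 83)/11 = 76.6364
Numerator Σ_{t=1}^{9}(z_t−z̄)(z_{t+2}−z̄) = -99.3554
Denominator Σ(z_t−z̄)² = 382.5455
r_2 = -99.3554 / 382.5455 = -0.260

-0.260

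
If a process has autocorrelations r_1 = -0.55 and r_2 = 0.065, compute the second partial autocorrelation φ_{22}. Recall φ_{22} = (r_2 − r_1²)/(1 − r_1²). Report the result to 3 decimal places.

-0.341

φ_{22} = (r_2 − r_1²) / (1 − r_1²)
r_1² = (-0.55)² = 0.3025
Numerator = 0.065 − 0.3025 = -0.2375; denominator = 1 − 0.3025 = 0.6975
φ_{22} = -0.2375 / 0.6975 = -0.341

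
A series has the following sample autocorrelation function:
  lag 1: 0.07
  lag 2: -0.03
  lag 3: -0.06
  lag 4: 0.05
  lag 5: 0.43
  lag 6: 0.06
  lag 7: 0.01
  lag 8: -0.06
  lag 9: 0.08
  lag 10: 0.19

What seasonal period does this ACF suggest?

5

The largest autocorrelation is r_5 = 0.43, with a weaker echo at lag 10 (0.19); the remaining lags stay at or below 0.08.
The dominant spike at lag 5 indicates a seasonal period of 5.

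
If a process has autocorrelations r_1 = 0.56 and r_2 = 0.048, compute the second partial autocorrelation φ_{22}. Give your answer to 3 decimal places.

φ_{22} = (r_2 − r_1²) / (1 − r_1²)
r_1² = (0.56)² = 0.3136
Numerator = 0.048 − 0.3136 = -0.2656; denominator = 1 − 0.3136 = 0.6864
φ_{22} = -0.2656 / 0.6864 = -0.387

-0.387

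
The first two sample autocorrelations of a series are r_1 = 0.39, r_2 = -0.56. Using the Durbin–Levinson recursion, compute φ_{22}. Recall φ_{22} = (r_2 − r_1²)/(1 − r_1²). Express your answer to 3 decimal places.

-0.840

φ_{22} = (r_2 − r_1²) / (1 − r_1²)
r_1² = (0.39)² = 0.1521
Numerator = -0.56 − 0.1521 = -0.7121; denominator = 1 − 0.1521 = 0.8479
φ_{22} = -0.7121 / 0.8479 = -0.840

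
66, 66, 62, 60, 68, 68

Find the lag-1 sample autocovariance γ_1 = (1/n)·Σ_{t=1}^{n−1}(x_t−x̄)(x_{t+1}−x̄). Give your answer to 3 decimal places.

1.167

Mean x̄ = (66 + 66 + 62 + 60 + 68 + 68)/6 = 65.0000
Σ_{t=1}^{5}(x_t−x̄)(x_{t+1}−x̄) = 7.0000
γ_1 = 7.0000 / 6 = 1.167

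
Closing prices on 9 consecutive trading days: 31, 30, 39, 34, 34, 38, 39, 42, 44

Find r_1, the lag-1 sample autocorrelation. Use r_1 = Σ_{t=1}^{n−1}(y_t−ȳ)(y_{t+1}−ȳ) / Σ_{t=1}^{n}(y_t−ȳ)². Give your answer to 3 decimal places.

Mean ȳ = (31 + 30 + 39 + 34 + 34 + 38 + 39 + 42 + 44)/9 = 36.7778
Numerator Σ_{t=1}^{8}(y_t−ȳ)(y_{t+1}−ȳ) = 74.2840
Denominator Σ(y_t−ȳ)² = 185.5556
r_1 = 74.2840 / 185.5556 = 0.400

0.400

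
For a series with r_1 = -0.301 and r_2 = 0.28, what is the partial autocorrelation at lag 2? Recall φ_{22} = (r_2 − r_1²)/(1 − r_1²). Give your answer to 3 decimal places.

0.208

φ_{22} = (r_2 − r_1²) / (1 − r_1²)
r_1² = (-0.301)² = 0.090601
Numerator = 0.28 − 0.0906 = 0.1894; denominator = 1 − 0.0906 = 0.9094
φ_{22} = 0.1894 / 0.9094 = 0.208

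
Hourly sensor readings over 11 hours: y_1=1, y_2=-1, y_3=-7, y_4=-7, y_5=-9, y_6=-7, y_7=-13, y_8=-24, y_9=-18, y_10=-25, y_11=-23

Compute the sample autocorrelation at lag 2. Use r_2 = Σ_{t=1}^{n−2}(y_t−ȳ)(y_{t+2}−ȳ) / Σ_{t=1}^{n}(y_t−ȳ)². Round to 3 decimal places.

Mean ȳ = (1 − 1 − 7 − 7 − 9 − 7 − 13 − 24 − 18 − 25 − 23)/11 = -12.0909
Numerator Σ_{t=1}^{9}(y_t−ȳ)(y_{t+2}−ȳ) = 324.8926
Denominator Σ(y_t−ȳ)² = 844.9091
r_2 = 324.8926 / 844.9091 = 0.385

0.385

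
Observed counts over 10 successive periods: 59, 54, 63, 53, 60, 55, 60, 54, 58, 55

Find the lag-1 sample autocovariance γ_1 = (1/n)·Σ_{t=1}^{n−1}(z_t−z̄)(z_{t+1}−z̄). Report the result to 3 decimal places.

Mean z̄ = (59 + 54 + 63 + 53 + 60 + 55 + 60 + 54 + 58 + 55)/10 = 57.1000
Σ_{t=1}^{9}(z_t−z̄)(z_{t+1}−z̄) = -86.1100
γ_1 = -86.1100 / 10 = -8.611

-8.611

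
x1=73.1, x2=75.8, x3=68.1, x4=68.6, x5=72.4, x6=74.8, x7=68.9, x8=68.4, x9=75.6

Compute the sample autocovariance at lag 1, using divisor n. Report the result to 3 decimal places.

Mean x̄ = (73.1 + 75.8 + 68.1 + 68.6 + 72.4 + 74.8 + 68.9 + 68.4 + 75.6)/9 = 71.7444
Σ_{t=1}^{8}(x_t−x̄)(x_{t+1}−x̄) = -9.9542
γ_1 = -9.9542 / 9 = -1.106

-1.106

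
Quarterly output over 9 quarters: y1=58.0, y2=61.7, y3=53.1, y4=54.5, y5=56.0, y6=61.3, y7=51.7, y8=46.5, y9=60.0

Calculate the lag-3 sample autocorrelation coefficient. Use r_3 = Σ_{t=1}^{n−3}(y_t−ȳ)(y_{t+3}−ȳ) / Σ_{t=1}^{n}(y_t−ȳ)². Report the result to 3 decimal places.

0.049

Mean ȳ = (58.0 + 61.7 + 53.1 + 54.5 + 56.0 + 61.3 + 51.7 + 46.5 + 60.0)/9 = 55.8667
Numerator Σ_{t=1}^{6}(y_t−ȳ)(y_{t+3}−ȳ) = 9.7333
Denominator Σ(y_t−ȳ)² = 199.8200
r_3 = 9.7333 / 199.8200 = 0.049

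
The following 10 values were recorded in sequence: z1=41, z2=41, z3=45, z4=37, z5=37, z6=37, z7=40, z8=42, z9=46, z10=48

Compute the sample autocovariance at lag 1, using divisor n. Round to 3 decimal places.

Mean z̄ = (41 + 41 + 45 + 37 + 37 + 37 + 40 + 42 + 46 + 48)/10 = 41.4000
Σ_{t=1}^{9}(z_t−z̄)(z_{t+1}−z̄) = 60.0400
γ_1 = 60.0400 / 10 = 6.004

6.004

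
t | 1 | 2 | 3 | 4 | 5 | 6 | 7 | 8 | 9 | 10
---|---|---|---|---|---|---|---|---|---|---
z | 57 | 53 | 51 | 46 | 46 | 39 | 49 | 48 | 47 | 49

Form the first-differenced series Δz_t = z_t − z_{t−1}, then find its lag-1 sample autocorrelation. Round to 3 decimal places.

First differences Δz: -4, -2, -5, 0, -7, 10, -1, -1, 2
Mean of differences = -0.8889
Numerator Σ(Δz_t−Δz̄)(Δz_{t+1}−Δz̄) = -69.1235
Denominator Σ(Δz_t−Δz̄)² = 192.8889
r_1(Δz) = -69.1235 / 192.8889 = -0.358

-0.358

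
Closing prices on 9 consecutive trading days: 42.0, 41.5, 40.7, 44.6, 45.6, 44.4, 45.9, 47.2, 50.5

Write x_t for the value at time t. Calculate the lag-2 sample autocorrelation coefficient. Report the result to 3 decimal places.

Mean x̄ = (42.0 + 41.5 + 40.7 + 44.6 + 45.6 + 44.4 + 45.9 + 47.2 + 50.5)/9 = 44.7111
Numerator Σ_{t=1}^{7}(x_t−x̄)(x_{t+2}−x̄) = 14.8653
Denominator Σ(x_t−x̄)² = 75.7689
r_2 = 14.8653 / 75.7689 = 0.196

0.196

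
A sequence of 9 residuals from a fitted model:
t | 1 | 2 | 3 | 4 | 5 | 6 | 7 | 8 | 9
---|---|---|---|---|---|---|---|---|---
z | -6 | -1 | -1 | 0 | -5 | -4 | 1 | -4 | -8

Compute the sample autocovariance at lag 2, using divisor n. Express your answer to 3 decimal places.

Mean z̄ = (-6 − 1 − 1 + 0 − 5 − 4 + 1 − 4 − 8)/9 = -3.1111
Σ_{t=1}^{7}(z_t−z̄)(z_{t+2}−z̄) = -33.3580
γ_2 = -33.3580 / 9 = -3.706

-3.706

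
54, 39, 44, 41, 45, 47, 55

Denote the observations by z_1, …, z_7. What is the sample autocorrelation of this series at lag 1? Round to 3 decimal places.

Mean z̄ = (54 + 39 + 44 + 41 + 45 + 47 + 55)/7 = 46.4286
Deviations from mean: 7.5714, -7.4286, -2.4286, -5.4286, -1.4286, 0.5714, 8.5714
Σ(z_t−z̄)(z_{t+1}−z̄) = (-56.2449) + (18.0408) + (13.1837) + (7.7551) + (-0.8163) + (4.8980) = -13.1837
Denominator Σ(z_t−z̄)² = 223.7143
r_1 = -13.1837 / 223.7143 = -0.059

-0.059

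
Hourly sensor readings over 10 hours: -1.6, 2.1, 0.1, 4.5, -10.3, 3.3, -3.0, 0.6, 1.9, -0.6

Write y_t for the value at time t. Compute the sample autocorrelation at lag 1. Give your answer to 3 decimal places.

-0.607

Mean ȳ = (-1.6 + 2.1 + 0.1 + 4.5 − 10.3 + 3.3 − 3.0 + 0.6 + 1.9 − 0.6)/10 = -0.3000
Numerator Σ_{t=1}^{9}(y_t−ȳ)(y_{t+1}−ȳ) = -95.0700
Denominator Σ(y_t−ȳ)² = 156.6400
r_1 = -95.0700 / 156.6400 = -0.607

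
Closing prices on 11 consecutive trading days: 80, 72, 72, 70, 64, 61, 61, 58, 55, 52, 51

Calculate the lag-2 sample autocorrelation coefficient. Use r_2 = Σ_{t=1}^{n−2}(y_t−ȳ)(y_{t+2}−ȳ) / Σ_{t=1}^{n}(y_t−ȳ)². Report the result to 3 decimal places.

Mean ȳ = (80 + 72 + 72 + 70 + 64 + 61 + 61 + 58 + 55 + 52 + 51)/11 = 63.2727
Numerator Σ_{t=1}^{9}(y_t−ȳ)(y_{t+2}−ȳ) = 385.8512
Denominator Σ(y_t−ȳ)² = 862.1818
r_2 = 385.8512 / 862.1818 = 0.448

0.448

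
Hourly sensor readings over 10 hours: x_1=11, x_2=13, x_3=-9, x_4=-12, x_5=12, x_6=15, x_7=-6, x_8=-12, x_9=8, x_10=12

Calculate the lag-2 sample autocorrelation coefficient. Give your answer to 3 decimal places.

-0.829

Mean x̄ = (11 + 13 − 9 − 12 + 12 + 15 − 6 − 12 + 8 + 12)/10 = 3.2000
Numerator Σ_{t=1}^{8}(x_t−x̄)(x_{t+2}−x̄) = -969.0800
Denominator Σ(x_t−x̄)² = 1169.6000
r_2 = -969.0800 / 1169.6000 = -0.829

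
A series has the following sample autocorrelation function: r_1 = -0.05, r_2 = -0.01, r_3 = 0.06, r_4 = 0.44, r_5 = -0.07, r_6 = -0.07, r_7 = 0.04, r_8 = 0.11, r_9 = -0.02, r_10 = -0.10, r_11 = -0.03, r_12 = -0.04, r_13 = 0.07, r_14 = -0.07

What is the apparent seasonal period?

4

The largest autocorrelation is r_4 = 0.44; the remaining lags stay at or below 0.11.
The dominant spike at lag 4 indicates a seasonal period of 4.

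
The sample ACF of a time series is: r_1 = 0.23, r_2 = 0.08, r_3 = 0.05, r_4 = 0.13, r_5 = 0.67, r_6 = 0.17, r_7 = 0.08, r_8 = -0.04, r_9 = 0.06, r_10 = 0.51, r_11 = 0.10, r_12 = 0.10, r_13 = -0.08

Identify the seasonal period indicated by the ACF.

5

The largest autocorrelation is r_5 = 0.67, with a weaker echo at lag 10 (0.51); the remaining lags stay at or below 0.23. The elevated value at lag 1 (0.23), dropping to 0.08 at lag 2, reflects decaying short-term dependence rather than seasonality.
The dominant spike at lag 5 indicates a seasonal period of 5.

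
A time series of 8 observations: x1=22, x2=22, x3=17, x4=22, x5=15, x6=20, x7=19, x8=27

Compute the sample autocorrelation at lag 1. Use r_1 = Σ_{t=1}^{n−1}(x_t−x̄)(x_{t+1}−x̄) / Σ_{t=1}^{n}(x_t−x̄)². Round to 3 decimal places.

Mean x̄ = (22 + 22 + 17 + 22 + 15 + 20 + 19 + 27)/8 = 20.5000
Deviations from mean: 1.5000, 1.5000, -3.5000, 1.5000, -5.5000, -0.5000, -1.5000, 6.5000
Σ(x_t−x̄)(x_{t+1}−x̄) = (2.2500) + (-5.2500) + (-5.2500) + (-8.2500) + (2.7500) + (0.7500) + (-9.7500) = -22.7500
Denominator Σ(x_t−x̄)² = 94.0000
r_1 = -22.7500 / 94.0000 = -0.242

-0.242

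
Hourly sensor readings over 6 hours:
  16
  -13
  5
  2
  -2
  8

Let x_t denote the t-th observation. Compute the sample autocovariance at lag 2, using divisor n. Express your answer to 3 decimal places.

Mean x̄ = (16 − 13 + 5 + 2 − 2 + 8)/6 = 2.6667
Deviations: 13.3333, -15.6667, 2.3333, -0.6667, -4.6667, 5.3333
Σ_{t=1}^{4}(x_t−x̄)(x_{t+2}−x̄) = 27.1111
γ_2 = 27.1111 / 6 = 4.519

4.519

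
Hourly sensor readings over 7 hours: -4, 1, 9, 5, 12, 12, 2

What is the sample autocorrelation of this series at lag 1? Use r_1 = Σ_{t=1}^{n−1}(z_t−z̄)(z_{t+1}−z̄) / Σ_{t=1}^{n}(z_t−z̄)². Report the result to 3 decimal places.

Mean z̄ = (-4 + 1 + 9 + 5 + 12 + 12 + 2)/7 = 5.2857
Deviations from mean: -9.2857, -4.2857, 3.7143, -0.2857, 6.7143, 6.7143, -3.2857
Numerator Σ_{t=1}^{6}(z_t−z̄)(z_{t+1}−z̄) = 43.9184
Denominator Σ(z_t−z̄)² = 219.4286
r_1 = 43.9184 / 219.4286 = 0.200

0.200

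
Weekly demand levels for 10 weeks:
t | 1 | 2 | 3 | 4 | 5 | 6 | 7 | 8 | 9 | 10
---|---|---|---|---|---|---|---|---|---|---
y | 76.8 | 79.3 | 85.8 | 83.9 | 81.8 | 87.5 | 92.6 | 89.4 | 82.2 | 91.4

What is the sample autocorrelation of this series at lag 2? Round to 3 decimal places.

-0.053

Mean ȳ = (76.8 + 79.3 + 85.8 + 83.9 + 81.8 + 87.5 + 92.6 + 89.4 + 82.2 + 91.4)/10 = 85.0700
Numerator Σ_{t=1}^{8}(y_t−ȳ)(y_{t+2}−ȳ) = -12.8198
Denominator Σ(y_t−ȳ)² = 243.9410
r_2 = -12.8198 / 243.9410 = -0.053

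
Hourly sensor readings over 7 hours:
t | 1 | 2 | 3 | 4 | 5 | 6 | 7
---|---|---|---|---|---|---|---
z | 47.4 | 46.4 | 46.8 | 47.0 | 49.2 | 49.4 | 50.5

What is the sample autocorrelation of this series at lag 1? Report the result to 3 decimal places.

0.547

Mean z̄ = (47.4 + 46.4 + 46.8 + 47.0 + 49.2 + 49.4 + 50.5)/7 = 48.1000
Deviations from mean: -0.7000, -1.7000, -1.3000, -1.1000, 1.1000, 1.3000, 2.4000
Σ(z_t−z̄)(z_{t+1}−z̄) = (1.1900) + (2.2100) + (1.4300) + (-1.2100) + (1.4300) + (3.1200) = 8.1700
Denominator Σ(z_t−z̄)² = 14.9400
r_1 = 8.1700 / 14.9400 = 0.547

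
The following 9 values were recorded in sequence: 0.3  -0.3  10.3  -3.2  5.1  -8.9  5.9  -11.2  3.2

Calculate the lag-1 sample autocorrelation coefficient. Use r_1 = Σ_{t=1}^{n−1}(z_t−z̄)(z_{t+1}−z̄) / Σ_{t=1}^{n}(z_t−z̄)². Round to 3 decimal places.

-0.643

Mean z̄ = (0.3 − 0.3 + 10.3 − 3.2 + 5.1 − 8.9 + 5.9 − 11.2 + 3.2)/9 = 0.1333
Numerator Σ_{t=1}^{8}(z_t−z̄)(z_{t+1}−z̄) = -251.9911
Denominator Σ(z_t−z̄)² = 392.0600
r_1 = -251.9911 / 392.0600 = -0.643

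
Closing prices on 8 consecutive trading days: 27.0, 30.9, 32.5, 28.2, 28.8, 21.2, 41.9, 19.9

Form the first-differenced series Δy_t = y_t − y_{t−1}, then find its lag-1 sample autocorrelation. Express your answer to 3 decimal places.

-0.611

First differences Δy: 3.9, 1.6, -4.3, 0.6, -7.6, 20.7, -22.0
Mean of differences = -1.0143
Numerator Σ(Δy_t−Δȳ)(Δy_{t+1}−Δȳ) = -610.3716
Denominator Σ(Δy_t−Δȳ)² = 999.6686
r_1(Δy) = -610.3716 / 999.6686 = -0.611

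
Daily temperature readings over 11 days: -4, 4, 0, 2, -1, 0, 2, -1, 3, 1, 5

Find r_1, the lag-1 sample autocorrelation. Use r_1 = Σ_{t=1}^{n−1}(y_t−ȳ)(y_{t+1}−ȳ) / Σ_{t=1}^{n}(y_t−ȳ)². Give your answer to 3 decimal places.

Mean ȳ = (-4 + 4 + 0 + 2 − 1 + 0 + 2 − 1 + 3 + 1 + 5)/11 = 1.0000
Numerator Σ_{t=1}^{10}(y_t−ȳ)(y_{t+1}−ȳ) = -26.0000
Denominator Σ(y_t−ȳ)² = 66.0000
r_1 = -26.0000 / 66.0000 = -0.394

-0.394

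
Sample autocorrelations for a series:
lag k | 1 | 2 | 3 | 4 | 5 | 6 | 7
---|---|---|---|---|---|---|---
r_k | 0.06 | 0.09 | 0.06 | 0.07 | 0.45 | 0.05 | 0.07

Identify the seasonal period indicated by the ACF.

5

The largest autocorrelation is r_5 = 0.45; the remaining lags stay at or below 0.09.
The dominant spike at lag 5 indicates a seasonal period of 5.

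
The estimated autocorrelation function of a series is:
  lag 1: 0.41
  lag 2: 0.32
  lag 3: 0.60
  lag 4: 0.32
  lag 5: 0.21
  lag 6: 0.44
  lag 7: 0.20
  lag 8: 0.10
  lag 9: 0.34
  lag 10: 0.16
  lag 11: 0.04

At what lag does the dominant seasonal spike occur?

3

The largest autocorrelation is r_3 = 0.60, with a weaker echo at lag 6 (0.44); the remaining lags stay at or below 0.41. The elevated value at lag 1 (0.41), dropping to 0.32 at lag 2, reflects decaying short-term dependence rather than seasonality.
The dominant spike at lag 3 indicates a seasonal period of 3.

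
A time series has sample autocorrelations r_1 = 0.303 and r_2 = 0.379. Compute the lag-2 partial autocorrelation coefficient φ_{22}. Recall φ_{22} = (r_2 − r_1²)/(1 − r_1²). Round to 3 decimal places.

0.316

φ_{22} = (r_2 − r_1²) / (1 − r_1²)
r_1² = (0.303)² = 0.091809
Numerator = 0.379 − 0.0918 = 0.2872; denominator = 1 − 0.0918 = 0.9082
φ_{22} = 0.2872 / 0.9082 = 0.316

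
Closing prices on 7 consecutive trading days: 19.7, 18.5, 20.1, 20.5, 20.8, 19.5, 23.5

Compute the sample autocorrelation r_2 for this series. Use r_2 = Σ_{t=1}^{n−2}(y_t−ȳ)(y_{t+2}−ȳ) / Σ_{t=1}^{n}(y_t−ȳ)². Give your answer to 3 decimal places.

0.071

Mean ȳ = (19.7 + 18.5 + 20.1 + 20.5 + 20.8 + 19.5 + 23.5)/7 = 20.3714
Deviations from mean: -0.6714, -1.8714, -0.2714, 0.1286, 0.4286, -0.8714, 3.1286
Σ(y_t−ȳ)(y_{t+2}−ȳ) = (0.1822) + (-0.2406) + (-0.1163) + (-0.1120) + (1.3408) = 1.0541
Denominator Σ(y_t−ȳ)² = 14.7743
r_2 = 1.0541 / 14.7743 = 0.071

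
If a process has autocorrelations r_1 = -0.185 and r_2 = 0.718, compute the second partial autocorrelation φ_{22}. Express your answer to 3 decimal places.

φ_{22} = (r_2 − r_1²) / (1 − r_1²)
r_1² = (-0.185)² = 0.034225
Numerator = 0.718 − 0.0342 = 0.6838; denominator = 1 − 0.0342 = 0.9658
φ_{22} = 0.6838 / 0.9658 = 0.708

0.708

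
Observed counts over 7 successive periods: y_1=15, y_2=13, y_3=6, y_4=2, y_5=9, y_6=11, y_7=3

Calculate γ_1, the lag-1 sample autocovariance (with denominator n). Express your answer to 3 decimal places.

2.627

Mean ȳ = (15 + 13 + 6 + 2 + 9 + 11 + 3)/7 = 8.4286
Σ_{t=1}^{6}(y_t−ȳ)(y_{t+1}−ȳ) = 18.3878
γ_1 = 18.3878 / 7 = 2.627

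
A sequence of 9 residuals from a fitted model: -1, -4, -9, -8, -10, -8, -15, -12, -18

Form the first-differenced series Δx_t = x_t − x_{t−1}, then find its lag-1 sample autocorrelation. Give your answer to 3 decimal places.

-0.699

First differences Δx: -3, -5, 1, -2, 2, -7, 3, -6
Mean of differences = -2.1250
Numerator Σ(Δx_t−Δx̄)(Δx_{t+1}−Δx̄) = -70.5156
Denominator Σ(Δx_t−Δx̄)² = 100.8750
r_1(Δx) = -70.5156 / 100.8750 = -0.699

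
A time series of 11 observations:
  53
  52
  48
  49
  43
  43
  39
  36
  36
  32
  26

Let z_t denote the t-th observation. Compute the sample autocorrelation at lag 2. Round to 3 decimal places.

0.422

Mean z̄ = (53 + 52 + 48 + 49 + 43 + 43 + 39 + 36 + 36 + 32 + 26)/11 = 41.5455
Numerator Σ_{t=1}^{9}(z_t−z̄)(z_{t+2}−z̄) = 313.5868
Denominator Σ(z_t−z̄)² = 742.7273
r_2 = 313.5868 / 742.7273 = 0.422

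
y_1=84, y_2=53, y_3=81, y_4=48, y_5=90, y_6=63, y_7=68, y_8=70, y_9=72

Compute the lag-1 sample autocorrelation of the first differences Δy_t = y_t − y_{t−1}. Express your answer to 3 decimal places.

-0.825

First differences Δy: -31, 28, -33, 42, -27, 5, 2, 2
Mean of differences = -1.5000
Numerator Σ(Δy_t−Δȳ)(Δy_{t+1}−Δȳ) = -4409.7500
Denominator Σ(Δy_t−Δȳ)² = 5342.0000
r_1(Δy) = -4409.7500 / 5342.0000 = -0.825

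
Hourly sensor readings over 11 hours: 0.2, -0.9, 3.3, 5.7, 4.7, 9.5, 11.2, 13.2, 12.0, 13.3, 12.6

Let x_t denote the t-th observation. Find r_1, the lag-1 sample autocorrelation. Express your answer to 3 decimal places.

Mean x̄ = (0.2 − 0.9 + 3.3 + 5.7 + 4.7 + 9.5 + 11.2 + 13.2 + 12.0 + 13.3 + 12.6)/11 = 7.7091
Numerator Σ_{t=1}^{10}(x_t−x̄)(x_{t+1}−x̄) = 212.4354
Denominator Σ(x_t−x̄)² = 282.1691
r_1 = 212.4354 / 282.1691 = 0.753

0.753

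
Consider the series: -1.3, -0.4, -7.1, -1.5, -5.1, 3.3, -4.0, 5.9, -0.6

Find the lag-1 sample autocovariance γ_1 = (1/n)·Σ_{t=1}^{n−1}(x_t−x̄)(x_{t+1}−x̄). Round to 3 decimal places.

-5.292

Mean x̄ = (-1.3 − 0.4 − 7.1 − 1.5 − 5.1 + 3.3 − 4.0 + 5.9 − 0.6)/9 = -1.2000
Σ_{t=1}^{8}(x_t−x̄)(x_{t+1}−x̄) = -47.6300
γ_1 = -47.6300 / 9 = -5.292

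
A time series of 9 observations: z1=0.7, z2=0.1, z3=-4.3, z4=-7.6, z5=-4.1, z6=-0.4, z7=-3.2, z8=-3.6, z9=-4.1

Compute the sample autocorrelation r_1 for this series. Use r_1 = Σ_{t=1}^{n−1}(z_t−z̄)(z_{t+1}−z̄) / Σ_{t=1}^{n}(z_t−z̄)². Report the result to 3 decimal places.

Mean z̄ = (0.7 + 0.1 − 4.3 − 7.6 − 4.1 − 0.4 − 3.2 − 3.6 − 4.1)/9 = -2.9444
Numerator Σ_{t=1}^{8}(z_t−z̄)(z_{t+1}−z̄) = 15.9936
Denominator Σ(z_t−z̄)² = 55.7022
r_1 = 15.9936 / 55.7022 = 0.287

0.287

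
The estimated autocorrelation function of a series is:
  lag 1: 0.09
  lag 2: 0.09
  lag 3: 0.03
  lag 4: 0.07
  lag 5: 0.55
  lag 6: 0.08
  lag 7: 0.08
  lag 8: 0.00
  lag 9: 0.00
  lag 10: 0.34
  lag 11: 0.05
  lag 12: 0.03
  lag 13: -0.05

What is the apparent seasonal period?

5

The largest autocorrelation is r_5 = 0.55, with a weaker echo at lag 10 (0.34); the remaining lags stay at or below 0.09.
The dominant spike at lag 5 indicates a seasonal period of 5.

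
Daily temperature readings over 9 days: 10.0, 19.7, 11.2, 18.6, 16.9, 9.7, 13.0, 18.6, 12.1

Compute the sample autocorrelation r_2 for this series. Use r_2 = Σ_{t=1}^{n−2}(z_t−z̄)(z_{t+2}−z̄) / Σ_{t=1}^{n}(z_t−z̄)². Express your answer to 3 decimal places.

Mean z̄ = (10.0 + 19.7 + 11.2 + 18.6 + 16.9 + 9.7 + 13.0 + 18.6 + 12.1)/9 = 14.4222
Σ(z_t−z̄)(z_{t+2}−z̄) = (14.2494) + (22.0494) + (-7.9840) + (-19.7284) + (-3.5240) + (-19.7284) + (3.3027) = -11.3632
Denominator Σ(z_t−z̄)² = 128.5556
r_2 = -11.3632 / 128.5556 = -0.088

-0.088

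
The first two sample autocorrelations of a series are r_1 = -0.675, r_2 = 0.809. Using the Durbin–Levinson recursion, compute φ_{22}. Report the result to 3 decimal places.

0.649

φ_{22} = (r_2 − r_1²) / (1 − r_1²)
r_1² = (-0.675)² = 0.455625
Numerator = 0.809 − 0.4556 = 0.3534; denominator = 1 − 0.4556 = 0.5444
φ_{22} = 0.3534 / 0.5444 = 0.649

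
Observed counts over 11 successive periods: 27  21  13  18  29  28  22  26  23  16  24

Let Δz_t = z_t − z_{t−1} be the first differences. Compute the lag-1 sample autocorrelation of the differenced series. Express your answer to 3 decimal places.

First differences Δz: -6, -8, 5, 11, -1, -6, 4, -3, -7, 8
Mean of differences = -0.3000
Numerator Σ(Δz_t−Δz̄)(Δz_{t+1}−Δz̄) = -14.5900
Denominator Σ(Δz_t−Δz̄)² = 420.1000
r_1(Δz) = -14.5900 / 420.1000 = -0.035

-0.035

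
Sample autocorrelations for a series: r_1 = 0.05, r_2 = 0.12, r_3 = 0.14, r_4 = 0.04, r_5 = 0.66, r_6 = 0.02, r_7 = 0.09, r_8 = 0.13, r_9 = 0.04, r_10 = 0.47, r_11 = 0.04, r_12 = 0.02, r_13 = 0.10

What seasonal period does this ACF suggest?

5

The largest autocorrelation is r_5 = 0.66, with a weaker echo at lag 10 (0.47); the remaining lags stay at or below 0.14.
The dominant spike at lag 5 indicates a seasonal period of 5.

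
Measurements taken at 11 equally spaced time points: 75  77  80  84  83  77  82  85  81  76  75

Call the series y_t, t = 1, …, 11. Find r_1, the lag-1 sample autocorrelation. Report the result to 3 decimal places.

0.330

Mean ȳ = (75 + 77 + 80 + 84 + 83 + 77 + 82 + 85 + 81 + 76 + 75)/11 = 79.5455
Numerator Σ_{t=1}^{10}(y_t−ȳ)(y_{t+1}−ȳ) = 45.0661
Denominator Σ(y_t−ȳ)² = 136.7273
r_1 = 45.0661 / 136.7273 = 0.330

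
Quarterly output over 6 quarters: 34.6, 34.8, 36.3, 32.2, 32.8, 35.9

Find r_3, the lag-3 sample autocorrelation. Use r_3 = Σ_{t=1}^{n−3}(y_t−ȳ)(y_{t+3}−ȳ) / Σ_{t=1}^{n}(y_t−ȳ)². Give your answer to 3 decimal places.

0.131

Mean ȳ = (34.6 + 34.8 + 36.3 + 32.2 + 32.8 + 35.9)/6 = 34.4333
Deviations from mean: 0.1667, 0.3667, 1.8667, -2.2333, -1.6333, 1.4667
Σ(y_t−ȳ)(y_{t+3}−ȳ) = (-0.3722) + (-0.5989) + (2.7378) = 1.7667
Denominator Σ(y_t−ȳ)² = 13.4533
r_3 = 1.7667 / 13.4533 = 0.131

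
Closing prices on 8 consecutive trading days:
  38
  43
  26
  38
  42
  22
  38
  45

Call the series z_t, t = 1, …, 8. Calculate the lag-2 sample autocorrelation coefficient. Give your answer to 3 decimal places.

-0.425

Mean z̄ = (38 + 43 + 26 + 38 + 42 + 22 + 38 + 45)/8 = 36.5000
Deviations from mean: 1.5000, 6.5000, -10.5000, 1.5000, 5.5000, -14.5000, 1.5000, 8.5000
Numerator Σ_{t=1}^{6}(z_t−z̄)(z_{t+2}−z̄) = -200.5000
Denominator Σ(z_t−z̄)² = 472.0000
r_2 = -200.5000 / 472.0000 = -0.425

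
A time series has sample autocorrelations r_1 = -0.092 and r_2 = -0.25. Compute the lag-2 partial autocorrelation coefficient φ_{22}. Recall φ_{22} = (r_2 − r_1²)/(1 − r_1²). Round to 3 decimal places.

φ_{22} = (r_2 − r_1²) / (1 − r_1²)
r_1² = (-0.092)² = 0.008464
Numerator = -0.25 − 0.0085 = -0.2585; denominator = 1 − 0.0085 = 0.9915
φ_{22} = -0.2585 / 0.9915 = -0.261

-0.261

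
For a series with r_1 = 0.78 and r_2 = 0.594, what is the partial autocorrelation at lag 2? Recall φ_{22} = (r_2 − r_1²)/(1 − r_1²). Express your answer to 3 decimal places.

φ_{22} = (r_2 − r_1²) / (1 − r_1²)
r_1² = (0.78)² = 0.6084
Numerator = 0.594 − 0.6084 = -0.0144; denominator = 1 − 0.6084 = 0.3916
φ_{22} = -0.0144 / 0.3916 = -0.037

-0.037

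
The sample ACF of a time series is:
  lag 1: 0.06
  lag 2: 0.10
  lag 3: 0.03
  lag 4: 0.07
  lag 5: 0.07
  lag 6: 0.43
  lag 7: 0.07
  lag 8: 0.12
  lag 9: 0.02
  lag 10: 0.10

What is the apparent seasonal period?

6

The largest autocorrelation is r_6 = 0.43; the remaining lags stay at or below 0.12.
The dominant spike at lag 6 indicates a seasonal period of 6.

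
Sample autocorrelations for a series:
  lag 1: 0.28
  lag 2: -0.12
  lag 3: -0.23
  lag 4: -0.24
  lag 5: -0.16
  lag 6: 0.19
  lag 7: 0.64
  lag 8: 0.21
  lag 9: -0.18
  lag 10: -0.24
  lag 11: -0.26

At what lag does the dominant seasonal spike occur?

The largest autocorrelation is r_7 = 0.64; the remaining lags stay at or below 0.28.
The dominant spike at lag 7 indicates a seasonal period of 7.

7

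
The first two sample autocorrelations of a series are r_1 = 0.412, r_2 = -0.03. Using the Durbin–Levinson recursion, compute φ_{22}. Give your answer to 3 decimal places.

-0.241

φ_{22} = (r_2 − r_1²) / (1 − r_1²)
r_1² = (0.412)² = 0.169744
Numerator = -0.03 − 0.1697 = -0.1997; denominator = 1 − 0.1697 = 0.8303
φ_{22} = -0.1997 / 0.8303 = -0.241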